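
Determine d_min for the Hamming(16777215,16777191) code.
d_min = 3 (every single-error-correcting Hamming code has d_min = 3).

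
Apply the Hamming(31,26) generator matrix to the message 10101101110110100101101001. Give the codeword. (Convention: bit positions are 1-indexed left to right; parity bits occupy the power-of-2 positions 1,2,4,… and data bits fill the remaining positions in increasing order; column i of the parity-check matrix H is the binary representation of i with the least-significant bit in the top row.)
Codeword c = d · G (mod 2), d = 10101101110110100101101001:
  c[0] = d·G[:,0] = (10101101110110100101101001)·(11011010101101010101010101) mod 2 = 1+0+0+0+1+0+0+0+1+0+0+1+0+0+0+0+0+1+0+1+0+0+0+0+0+1 mod 2 = 1
  c[1] = d·G[:,1] = (10101101110110100101101001)·(10110110011011001100110011) mod 2 = 1+0+1+0+0+1+0+0+0+1+0+0+1+0+0+0+0+1+0+0+1+0+0+0+0+1 mod 2 = 0
  c[2] = d·G[:,2] = (10101101110110100101101001)·(10000000000000000000000000) mod 2 = 1+0+0+0+0+0+0+0+0+0+0+0+0+0+0+0+0+0+0+0+0+0+0+0+0+0 mod 2 = 1
  c[3] = d·G[:,3] = (10101101110110100101101001)·(01110001111000111100001111) mod 2 = 0+0+1+0+0+0+0+1+1+1+0+0+0+0+1+0+0+1+0+0+0+0+1+0+0+1 mod 2 = 0
  c[4] = d·G[:,4] = (10101101110110100101101001)·(01000000000000000000000000) mod 2 = 0+0+0+0+0+0+0+0+0+0+0+0+0+0+0+0+0+0+0+0+0+0+0+0+0+0 mod 2 = 0
  c[5] = d·G[:,5] = (10101101110110100101101001)·(00100000000000000000000000) mod 2 = 0+0+1+0+0+0+0+0+0+0+0+0+0+0+0+0+0+0+0+0+0+0+0+0+0+0 mod 2 = 1
  c[6] = d·G[:,6] = (10101101110110100101101001)·(00010000000000000000000000) mod 2 = 0+0+0+0+0+0+0+0+0+0+0+0+0+0+0+0+0+0+0+0+0+0+0+0+0+0 mod 2 = 0
  c[7] = d·G[:,7] = (10101101110110100101101001)·(00001111111000000011111111) mod 2 = 0+0+0+0+1+1+0+1+1+1+0+0+0+0+0+0+0+0+0+1+1+0+1+0+0+1 mod 2 = 1
  c[8] = d·G[:,8] = (10101101110110100101101001)·(00001000000000000000000000) mod 2 = 0+0+0+0+1+0+0+0+0+0+0+0+0+0+0+0+0+0+0+0+0+0+0+0+0+0 mod 2 = 1
  c[9] = d·G[:,9] = (10101101110110100101101001)·(00000100000000000000000000) mod 2 = 0+0+0+0+0+1+0+0+0+0+0+0+0+0+0+0+0+0+0+0+0+0+0+0+0+0 mod 2 = 1
  c[10] = d·G[:,10] = (10101101110110100101101001)·(00000010000000000000000000) mod 2 = 0+0+0+0+0+0+0+0+0+0+0+0+0+0+0+0+0+0+0+0+0+0+0+0+0+0 mod 2 = 0
  c[11] = d·G[:,11] = (10101101110110100101101001)·(00000001000000000000000000) mod 2 = 0+0+0+0+0+0+0+1+0+0+0+0+0+0+0+0+0+0+0+0+0+0+0+0+0+0 mod 2 = 1
  c[12] = d·G[:,12] = (10101101110110100101101001)·(00000000100000000000000000) mod 2 = 0+0+0+0+0+0+0+0+1+0+0+0+0+0+0+0+0+0+0+0+0+0+0+0+0+0 mod 2 = 1
  c[13] = d·G[:,13] = (10101101110110100101101001)·(00000000010000000000000000) mod 2 = 0+0+0+0+0+0+0+0+0+1+0+0+0+0+0+0+0+0+0+0+0+0+0+0+0+0 mod 2 = 1
  c[14] = d·G[:,14] = (10101101110110100101101001)·(00000000001000000000000000) mod 2 = 0+0+0+0+0+0+0+0+0+0+0+0+0+0+0+0+0+0+0+0+0+0+0+0+0+0 mod 2 = 0
  c[15] = d·G[:,15] = (10101101110110100101101001)·(00000000000111111111111111) mod 2 = 0+0+0+0+0+0+0+0+0+0+0+1+1+0+1+0+0+1+0+1+1+0+1+0+0+1 mod 2 = 0
  c[16] = d·G[:,16] = (10101101110110100101101001)·(00000000000100000000000000) mod 2 = 0+0+0+0+0+0+0+0+0+0+0+1+0+0+0+0+0+0+0+0+0+0+0+0+0+0 mod 2 = 1
  c[17] = d·G[:,17] = (10101101110110100101101001)·(00000000000010000000000000) mod 2 = 0+0+0+0+0+0+0+0+0+0+0+0+1+0+0+0+0+0+0+0+0+0+0+0+0+0 mod 2 = 1
  c[18] = d·G[:,18] = (10101101110110100101101001)·(00000000000001000000000000) mod 2 = 0+0+0+0+0+0+0+0+0+0+0+0+0+0+0+0+0+0+0+0+0+0+0+0+0+0 mod 2 = 0
  c[19] = d·G[:,19] = (10101101110110100101101001)·(00000000000000100000000000) mod 2 = 0+0+0+0+0+0+0+0+0+0+0+0+0+0+1+0+0+0+0+0+0+0+0+0+0+0 mod 2 = 1
  c[20] = d·G[:,20] = (10101101110110100101101001)·(00000000000000010000000000) mod 2 = 0+0+0+0+0+0+0+0+0+0+0+0+0+0+0+0+0+0+0+0+0+0+0+0+0+0 mod 2 = 0
  c[21] = d·G[:,21] = (10101101110110100101101001)·(00000000000000001000000000) mod 2 = 0+0+0+0+0+0+0+0+0+0+0+0+0+0+0+0+0+0+0+0+0+0+0+0+0+0 mod 2 = 0
  c[22] = d·G[:,22] = (10101101110110100101101001)·(00000000000000000100000000) mod 2 = 0+0+0+0+0+0+0+0+0+0+0+0+0+0+0+0+0+1+0+0+0+0+0+0+0+0 mod 2 = 1
  c[23] = d·G[:,23] = (10101101110110100101101001)·(00000000000000000010000000) mod 2 = 0+0+0+0+0+0+0+0+0+0+0+0+0+0+0+0+0+0+0+0+0+0+0+0+0+0 mod 2 = 0
  c[24] = d·G[:,24] = (10101101110110100101101001)·(00000000000000000001000000) mod 2 = 0+0+0+0+0+0+0+0+0+0+0+0+0+0+0+0+0+0+0+1+0+0+0+0+0+0 mod 2 = 1
  c[25] = d·G[:,25] = (10101101110110100101101001)·(00000000000000000000100000) mod 2 = 0+0+0+0+0+0+0+0+0+0+0+0+0+0+0+0+0+0+0+0+1+0+0+0+0+0 mod 2 = 1
  c[26] = d·G[:,26] = (10101101110110100101101001)·(00000000000000000000010000) mod 2 = 0+0+0+0+0+0+0+0+0+0+0+0+0+0+0+0+0+0+0+0+0+0+0+0+0+0 mod 2 = 0
  c[27] = d·G[:,27] = (10101101110110100101101001)·(00000000000000000000001000) mod 2 = 0+0+0+0+0+0+0+0+0+0+0+0+0+0+0+0+0+0+0+0+0+0+1+0+0+0 mod 2 = 1
  c[28] = d·G[:,28] = (10101101110110100101101001)·(00000000000000000000000100) mod 2 = 0+0+0+0+0+0+0+0+0+0+0+0+0+0+0+0+0+0+0+0+0+0+0+0+0+0 mod 2 = 0
  c[29] = d·G[:,29] = (10101101110110100101101001)·(00000000000000000000000010) mod 2 = 0+0+0+0+0+0+0+0+0+0+0+0+0+0+0+0+0+0+0+0+0+0+0+0+0+0 mod 2 = 0
  c[30] = d·G[:,30] = (10101101110110100101101001)·(00000000000000000000000001) mod 2 = 0+0+0+0+0+0+0+0+0+0+0+0+0+0+0+0+0+0+0+0+0+0+0+0+0+1 mod 2 = 1
Codeword = 1010010111011100110100101101001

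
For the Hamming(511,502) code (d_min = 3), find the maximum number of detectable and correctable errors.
Detection only: up to d_min − 1 = 2 errors.
Correction: up to ⌊(d_min − 1)/2⌋ = ⌊2/2⌋ = 1 errors.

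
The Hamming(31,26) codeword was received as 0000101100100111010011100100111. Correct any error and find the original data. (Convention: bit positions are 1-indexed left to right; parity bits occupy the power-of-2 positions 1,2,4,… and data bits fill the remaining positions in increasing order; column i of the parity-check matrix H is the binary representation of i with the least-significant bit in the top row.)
Syndrome s = H · r^T (mod 2), r = 0000101100100111010011100100111:
  s[0] = (1010101010101010101010101010101)·(0000101100100111010011100100111) mod 2 = 0+0+0+0+1+0+1+0+0+0+1+0+0+0+1+0+0+0+0+0+1+0+1+0+0+0+0+0+1+0+1 mod 2 = 0
  s[1] = (0110011001100110011001100110011)·(0000101100100111010011100100111) mod 2 = 0+0+0+0+0+0+1+0+0+0+1+0+0+1+1+0+0+1+0+0+0+1+1+0+0+1+0+0+0+1+1 mod 2 = 0
  s[2] = (0001111000011110000111100001111)·(0000101100100111010011100100111) mod 2 = 0+0+0+0+1+0+1+0+0+0+0+0+0+1+1+0+0+0+0+0+1+1+1+0+0+0+0+0+1+1+1 mod 2 = 0
  s[3] = (0000000111111110000000011111111)·(0000101100100111010011100100111) mod 2 = 0+0+0+0+0+0+0+1+0+0+1+0+0+1+1+0+0+0+0+0+0+0+0+0+0+1+0+0+1+1+1 mod 2 = 0
  s[4] = (0000000000000001111111111111111)·(0000101100100111010011100100111) mod 2 = 0+0+0+0+0+0+0+0+0+0+0+0+0+0+0+1+0+1+0+0+1+1+1+0+0+1+0+0+1+1+1 mod 2 = 1
Syndrome = 00001
Column 16 of H equals this syndrome → error at bit 16 (1-indexed).
Flip bit 16: 0000101100100111010011100100111 → 0000101100100110010011100100111
Extract data bits at positions {3,5,6,7,9,10,11,12,13,14,15,17,18,19,20,21,22,23,24,25,26,27,28,29,30,31}: 01010010011010011100100111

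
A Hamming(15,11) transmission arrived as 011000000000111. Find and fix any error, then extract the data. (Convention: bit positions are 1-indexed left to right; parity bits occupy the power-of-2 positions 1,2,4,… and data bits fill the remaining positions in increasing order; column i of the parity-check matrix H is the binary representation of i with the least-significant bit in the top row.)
Syndrome s = H · r^T (mod 2), r = 011000000000111:
  s[0] = (101010101010101)·(011000000000111) mod 2 = 0+0+1+0+0+0+0+0+0+0+0+0+1+0+1 mod 2 = 1
  s[1] = (011001100110011)·(011000000000111) mod 2 = 0+1+1+0+0+0+0+0+0+0+0+0+0+1+1 mod 2 = 0
  s[2] = (000111100001111)·(011000000000111) mod 2 = 0+0+0+0+0+0+0+0+0+0+0+0+1+1+1 mod 2 = 1
  s[3] = (000000011111111)·(011000000000111) mod 2 = 0+0+0+0+0+0+0+0+0+0+0+0+1+1+1 mod 2 = 1
Syndrome = 1011
Column 13 of H equals this syndrome → error at bit 13 (1-indexed).
Flip bit 13: 011000000000111 → 011000000000011
Extract data bits at positions {3,5,6,7,9,10,11,12,13,14,15}: 10000000011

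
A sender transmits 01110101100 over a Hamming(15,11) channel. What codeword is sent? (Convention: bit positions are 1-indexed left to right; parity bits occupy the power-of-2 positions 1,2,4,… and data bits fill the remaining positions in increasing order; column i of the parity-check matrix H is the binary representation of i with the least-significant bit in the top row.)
Codeword c = d · G (mod 2), d = 01110101100:
  c[0] = d·G[:,0] = (01110101100)·(11011010101) mod 2 = 0+1+0+1+0+0+0+0+1+0+0 mod 2 = 1
  c[1] = d·G[:,1] = (01110101100)·(10110110011) mod 2 = 0+0+1+1+0+1+0+0+0+0+0 mod 2 = 1
  c[2] = d·G[:,2] = (01110101100)·(10000000000) mod 2 = 0+0+0+0+0+0+0+0+0+0+0 mod 2 = 0
  c[3] = d·G[:,3] = (01110101100)·(01110001111) mod 2 = 0+1+1+1+0+0+0+1+1+0+0 mod 2 = 1
  c[4] = d·G[:,4] = (01110101100)·(01000000000) mod 2 = 0+1+0+0+0+0+0+0+0+0+0 mod 2 = 1
  c[5] = d·G[:,5] = (01110101100)·(00100000000) mod 2 = 0+0+1+0+0+0+0+0+0+0+0 mod 2 = 1
  c[6] = d·G[:,6] = (01110101100)·(00010000000) mod 2 = 0+0+0+1+0+0+0+0+0+0+0 mod 2 = 1
  c[7] = d·G[:,7] = (01110101100)·(00001111111) mod 2 = 0+0+0+0+0+1+0+1+1+0+0 mod 2 = 1
  c[8] = d·G[:,8] = (01110101100)·(00001000000) mod 2 = 0+0+0+0+0+0+0+0+0+0+0 mod 2 = 0
  c[9] = d·G[:,9] = (01110101100)·(00000100000) mod 2 = 0+0+0+0+0+1+0+0+0+0+0 mod 2 = 1
  c[10] = d·G[:,10] = (01110101100)·(00000010000) mod 2 = 0+0+0+0+0+0+0+0+0+0+0 mod 2 = 0
  c[11] = d·G[:,11] = (01110101100)·(00000001000) mod 2 = 0+0+0+0+0+0+0+1+0+0+0 mod 2 = 1
  c[12] = d·G[:,12] = (01110101100)·(00000000100) mod 2 = 0+0+0+0+0+0+0+0+1+0+0 mod 2 = 1
  c[13] = d·G[:,13] = (01110101100)·(00000000010) mod 2 = 0+0+0+0+0+0+0+0+0+0+0 mod 2 = 0
  c[14] = d·G[:,14] = (01110101100)·(00000000001) mod 2 = 0+0+0+0+0+0+0+0+0+0+0 mod 2 = 0
Codeword = 110111110101100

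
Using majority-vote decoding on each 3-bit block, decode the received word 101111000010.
Split into 3-bit blocks and majority-vote each:
  block 1 = 101: 2 ones, 1 zeros → 1
  block 2 = 111: 3 ones, 0 zeros → 1
  block 3 = 000: 0 ones, 3 zeros → 0
  block 4 = 010: 1 ones, 2 zeros → 0
Decoded = 1100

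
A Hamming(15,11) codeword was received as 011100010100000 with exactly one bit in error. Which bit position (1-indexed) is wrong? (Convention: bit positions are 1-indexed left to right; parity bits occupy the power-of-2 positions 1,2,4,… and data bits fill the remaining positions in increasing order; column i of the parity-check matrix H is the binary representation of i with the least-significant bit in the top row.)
Syndrome s = H · r^T (mod 2), r = 011100010100000:
  s[0] = (101010101010101)·(011100010100000) mod 2 = 0+0+1+0+0+0+0+0+0+0+0+0+0+0+0 mod 2 = 1
  s[1] = (011001100110011)·(011100010100000) mod 2 = 0+1+1+0+0+0+0+0+0+1+0+0+0+0+0 mod 2 = 1
  s[2] = (000111100001111)·(011100010100000) mod 2 = 0+0+0+1+0+0+0+0+0+0+0+0+0+0+0 mod 2 = 1
  s[3] = (000000011111111)·(011100010100000) mod 2 = 0+0+0+0+0+0+0+1+0+1+0+0+0+0+0 mod 2 = 0
Syndrome = 1110
Column i of H is the binary representation of i, so the syndrome is the binary index of the flipped bit.
Read s = 1110 with s[0] as LSB: 1·2^0 + 1·2^1 + 1·2^2 + 0·2^3 = 7.
Error is at bit position 7.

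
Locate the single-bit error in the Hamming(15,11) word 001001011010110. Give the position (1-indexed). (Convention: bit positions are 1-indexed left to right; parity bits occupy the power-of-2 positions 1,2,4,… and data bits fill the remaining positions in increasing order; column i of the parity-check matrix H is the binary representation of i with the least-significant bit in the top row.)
Syndrome s = H · r^T (mod 2), r = 001001011010110:
  s[0] = (101010101010101)·(001001011010110) mod 2 = 0+0+1+0+0+0+0+0+1+0+1+0+1+0+0 mod 2 = 0
  s[1] = (011001100110011)·(001001011010110) mod 2 = 0+0+1+0+0+1+0+0+0+0+1+0+0+1+0 mod 2 = 0
  s[2] = (000111100001111)·(001001011010110) mod 2 = 0+0+0+0+0+1+0+0+0+0+0+0+1+1+0 mod 2 = 1
  s[3] = (000000011111111)·(001001011010110) mod 2 = 0+0+0+0+0+0+0+1+1+0+1+0+1+1+0 mod 2 = 1
Syndrome = 0011
Column i of H is the binary representation of i, so the syndrome is the binary index of the flipped bit.
Read s = 0011 with s[0] as LSB: 0·2^0 + 0·2^1 + 1·2^2 + 1·2^3 = 12.
Error is at bit position 12.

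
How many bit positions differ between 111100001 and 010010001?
XOR = 101110000, count of 1s = 4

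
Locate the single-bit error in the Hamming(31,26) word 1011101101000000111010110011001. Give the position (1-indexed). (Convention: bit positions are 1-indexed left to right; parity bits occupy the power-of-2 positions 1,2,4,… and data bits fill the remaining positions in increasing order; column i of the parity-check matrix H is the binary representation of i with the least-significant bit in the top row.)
Syndrome s = H · r^T (mod 2), r = 1011101101000000111010110011001:
  s[0] = (1010101010101010101010101010101)·(1011101101000000111010110011001) mod 2 = 1+0+1+0+1+0+1+0+0+0+0+0+0+0+0+0+1+0+1+0+1+0+1+0+0+0+1+0+0+0+1 mod 2 = 0
  s[1] = (0110011001100110011001100110011)·(1011101101000000111010110011001) mod 2 = 0+0+1+0+0+0+1+0+0+1+0+0+0+0+0+0+0+1+1+0+0+0+1+0+0+0+1+0+0+0+1 mod 2 = 0
  s[2] = (0001111000011110000111100001111)·(1011101101000000111010110011001) mod 2 = 0+0+0+1+1+0+1+0+0+0+0+0+0+0+0+0+0+0+0+0+1+0+1+0+0+0+0+1+0+0+1 mod 2 = 1
  s[3] = (0000000111111110000000011111111)·(1011101101000000111010110011001) mod 2 = 0+0+0+0+0+0+0+1+0+1+0+0+0+0+0+0+0+0+0+0+0+0+0+1+0+0+1+1+0+0+1 mod 2 = 0
  s[4] = (0000000000000001111111111111111)·(1011101101000000111010110011001) mod 2 = 0+0+0+0+0+0+0+0+0+0+0+0+0+0+0+0+1+1+1+0+1+0+1+1+0+0+1+1+0+0+1 mod 2 = 1
Syndrome = 00101
Column i of H is the binary representation of i, so the syndrome is the binary index of the flipped bit.
Read s = 00101 with s[0] as LSB: 0·2^0 + 0·2^1 + 1·2^2 + 0·2^3 + 1·2^4 = 20.
Error is at bit position 20.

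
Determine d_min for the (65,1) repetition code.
d_min = 65 (the only two codewords are 0…0 and 1…1, differing in all 65 positions).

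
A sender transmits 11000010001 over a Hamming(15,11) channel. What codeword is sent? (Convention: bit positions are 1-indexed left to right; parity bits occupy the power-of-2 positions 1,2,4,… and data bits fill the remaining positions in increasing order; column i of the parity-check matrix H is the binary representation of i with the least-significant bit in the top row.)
Codeword c = d · G (mod 2), d = 11000010001:
  c[0] = d·G[:,0] = (11000010001)·(11011010101) mod 2 = 1+1+0+0+0+0+1+0+0+0+1 mod 2 = 0
  c[1] = d·G[:,1] = (11000010001)·(10110110011) mod 2 = 1+0+0+0+0+0+1+0+0+0+1 mod 2 = 1
  c[2] = d·G[:,2] = (11000010001)·(10000000000) mod 2 = 1+0+0+0+0+0+0+0+0+0+0 mod 2 = 1
  c[3] = d·G[:,3] = (11000010001)·(01110001111) mod 2 = 0+1+0+0+0+0+0+0+0+0+1 mod 2 = 0
  c[4] = d·G[:,4] = (11000010001)·(01000000000) mod 2 = 0+1+0+0+0+0+0+0+0+0+0 mod 2 = 1
  c[5] = d·G[:,5] = (11000010001)·(00100000000) mod 2 = 0+0+0+0+0+0+0+0+0+0+0 mod 2 = 0
  c[6] = d·G[:,6] = (11000010001)·(00010000000) mod 2 = 0+0+0+0+0+0+0+0+0+0+0 mod 2 = 0
  c[7] = d·G[:,7] = (11000010001)·(00001111111) mod 2 = 0+0+0+0+0+0+1+0+0+0+1 mod 2 = 0
  c[8] = d·G[:,8] = (11000010001)·(00001000000) mod 2 = 0+0+0+0+0+0+0+0+0+0+0 mod 2 = 0
  c[9] = d·G[:,9] = (11000010001)·(00000100000) mod 2 = 0+0+0+0+0+0+0+0+0+0+0 mod 2 = 0
  c[10] = d·G[:,10] = (11000010001)·(00000010000) mod 2 = 0+0+0+0+0+0+1+0+0+0+0 mod 2 = 1
  c[11] = d·G[:,11] = (11000010001)·(00000001000) mod 2 = 0+0+0+0+0+0+0+0+0+0+0 mod 2 = 0
  c[12] = d·G[:,12] = (11000010001)·(00000000100) mod 2 = 0+0+0+0+0+0+0+0+0+0+0 mod 2 = 0
  c[13] = d·G[:,13] = (11000010001)·(00000000010) mod 2 = 0+0+0+0+0+0+0+0+0+0+0 mod 2 = 0
  c[14] = d·G[:,14] = (11000010001)·(00000000001) mod 2 = 0+0+0+0+0+0+0+0+0+0+1 mod 2 = 1
Codeword = 011010000010001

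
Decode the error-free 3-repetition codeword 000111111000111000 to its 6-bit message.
Split into 3-bit blocks: 000 111 111 000 111 000
Data = 011010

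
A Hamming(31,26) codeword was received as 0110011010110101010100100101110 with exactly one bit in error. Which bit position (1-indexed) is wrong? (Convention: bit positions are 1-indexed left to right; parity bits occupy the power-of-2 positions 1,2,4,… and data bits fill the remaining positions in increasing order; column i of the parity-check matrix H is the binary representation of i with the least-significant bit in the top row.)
Syndrome s = H · r^T (mod 2), r = 0110011010110101010100100101110:
  s[0] = (1010101010101010101010101010101)·(0110011010110101010100100101110) mod 2 = 0+0+1+0+0+0+1+0+1+0+1+0+0+0+0+0+0+0+0+0+0+0+1+0+0+0+0+0+1+0+0 mod 2 = 0
  s[1] = (0110011001100110011001100110011)·(0110011010110101010100100101110) mod 2 = 0+1+1+0+0+1+1+0+0+0+1+0+0+1+0+0+0+1+0+0+0+0+1+0+0+1+0+0+0+1+0 mod 2 = 0
  s[2] = (0001111000011110000111100001111)·(0110011010110101010100100101110) mod 2 = 0+0+0+0+0+1+1+0+0+0+0+1+0+1+0+0+0+0+0+1+0+0+1+0+0+0+0+1+1+1+0 mod 2 = 1
  s[3] = (0000000111111110000000011111111)·(0110011010110101010100100101110) mod 2 = 0+0+0+0+0+0+0+0+1+0+1+1+0+1+0+0+0+0+0+0+0+0+0+0+0+1+0+1+1+1+0 mod 2 = 0
  s[4] = (0000000000000001111111111111111)·(0110011010110101010100100101110) mod 2 = 0+0+0+0+0+0+0+0+0+0+0+0+0+0+0+1+0+1+0+1+0+0+1+0+0+1+0+1+1+1+0 mod 2 = 0
Syndrome = 00100
Column i of H is the binary representation of i, so the syndrome is the binary index of the flipped bit.
Read s = 00100 with s[0] as LSB: 0·2^0 + 0·2^1 + 1·2^2 + 0·2^3 + 0·2^4 = 4.
Error is at bit position 4.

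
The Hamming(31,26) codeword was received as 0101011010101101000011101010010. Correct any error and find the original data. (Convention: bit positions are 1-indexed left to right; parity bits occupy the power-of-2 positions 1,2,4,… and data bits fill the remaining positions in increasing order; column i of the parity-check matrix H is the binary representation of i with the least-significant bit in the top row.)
Syndrome s = H · r^T (mod 2), r = 0101011010101101000011101010010:
  s[0] = (1010101010101010101010101010101)·(0101011010101101000011101010010) mod 2 = 0+0+0+0+0+0+1+0+1+0+1+0+1+0+0+0+0+0+0+0+1+0+1+0+1+0+1+0+0+0+0 mod 2 = 0
  s[1] = (0110011001100110011001100110011)·(0101011010101101000011101010010) mod 2 = 0+1+0+0+0+1+1+0+0+0+1+0+0+1+0+0+0+0+0+0+0+1+1+0+0+0+1+0+0+1+0 mod 2 = 1
  s[2] = (0001111000011110000111100001111)·(0101011010101101000011101010010) mod 2 = 0+0+0+1+0+1+1+0+0+0+0+0+1+1+0+0+0+0+0+0+1+1+1+0+0+0+0+0+0+1+0 mod 2 = 1
  s[3] = (0000000111111110000000011111111)·(0101011010101101000011101010010) mod 2 = 0+0+0+0+0+0+0+0+1+0+1+0+1+1+0+0+0+0+0+0+0+0+0+0+1+0+1+0+0+1+0 mod 2 = 1
  s[4] = (0000000000000001111111111111111)·(0101011010101101000011101010010) mod 2 = 0+0+0+0+0+0+0+0+0+0+0+0+0+0+0+1+0+0+0+0+1+1+1+0+1+0+1+0+0+1+0 mod 2 = 1
Syndrome = 01111
Column 30 of H equals this syndrome → error at bit 30 (1-indexed).
Flip bit 30: 0101011010101101000011101010010 → 0101011010101101000011101010000
Extract data bits at positions {3,5,6,7,9,10,11,12,13,14,15,17,18,19,20,21,22,23,24,25,26,27,28,29,30,31}: 00111010110000011101010000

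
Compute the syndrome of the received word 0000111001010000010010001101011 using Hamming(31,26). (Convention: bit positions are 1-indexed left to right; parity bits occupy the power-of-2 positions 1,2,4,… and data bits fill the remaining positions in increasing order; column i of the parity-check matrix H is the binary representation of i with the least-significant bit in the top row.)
Syndrome s = H · r^T (mod 2), r = 0000111001010000010010001101011:
  s[0] = (1010101010101010101010101010101)·(0000111001010000010010001101011) mod 2 = 0+0+0+0+1+0+1+0+0+0+0+0+0+0+0+0+0+0+0+0+1+0+0+0+1+0+0+0+0+0+1 mod 2 = 1
  s[1] = (0110011001100110011001100110011)·(0000111001010000010010001101011) mod 2 = 0+0+0+0+0+1+1+0+0+1+0+0+0+0+0+0+0+1+0+0+0+0+0+0+0+1+0+0+0+1+1 mod 2 = 1
  s[2] = (0001111000011110000111100001111)·(0000111001010000010010001101011) mod 2 = 0+0+0+0+1+1+1+0+0+0+0+1+0+0+0+0+0+0+0+0+1+0+0+0+0+0+0+1+0+1+1 mod 2 = 0
  s[3] = (0000000111111110000000011111111)·(0000111001010000010010001101011) mod 2 = 0+0+0+0+0+0+0+0+0+1+0+1+0+0+0+0+0+0+0+0+0+0+0+0+1+1+0+1+0+1+1 mod 2 = 1
  s[4] = (0000000000000001111111111111111)·(0000111001010000010010001101011) mod 2 = 0+0+0+0+0+0+0+0+0+0+0+0+0+0+0+0+0+1+0+0+1+0+0+0+1+1+0+1+0+1+1 mod 2 = 1
Syndrome = 11011
Non-zero syndrome: error at position 27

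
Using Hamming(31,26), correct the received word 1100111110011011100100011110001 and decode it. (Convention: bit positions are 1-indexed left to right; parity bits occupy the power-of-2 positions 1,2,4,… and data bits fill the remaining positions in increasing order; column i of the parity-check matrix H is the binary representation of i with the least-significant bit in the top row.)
Syndrome s = H · r^T (mod 2), r = 1100111110011011100100011110001:
  s[0] = (1010101010101010101010101010101)·(1100111110011011100100011110001) mod 2 = 1+0+0+0+1+0+1+0+1+0+0+0+1+0+1+0+1+0+0+0+0+0+0+0+1+0+1+0+0+0+1 mod 2 = 0
  s[1] = (0110011001100110011001100110011)·(1100111110011011100100011110001) mod 2 = 0+1+0+0+0+1+1+0+0+0+0+0+0+0+1+0+0+0+0+0+0+0+0+0+0+1+1+0+0+0+1 mod 2 = 1
  s[2] = (0001111000011110000111100001111)·(1100111110011011100100011110001) mod 2 = 0+0+0+0+1+1+1+0+0+0+0+1+1+0+1+0+0+0+0+1+0+0+0+0+0+0+0+0+0+0+1 mod 2 = 0
  s[3] = (0000000111111110000000011111111)·(1100111110011011100100011110001) mod 2 = 0+0+0+0+0+0+0+1+1+0+0+1+1+0+1+0+0+0+0+0+0+0+0+1+1+1+1+0+0+0+1 mod 2 = 0
  s[4] = (0000000000000001111111111111111)·(1100111110011011100100011110001) mod 2 = 0+0+0+0+0+0+0+0+0+0+0+0+0+0+0+1+1+0+0+1+0+0+0+1+1+1+1+0+0+0+1 mod 2 = 0
Syndrome = 01000
Column 2 of H equals this syndrome → error at bit 2 (1-indexed).
Flip bit 2: 1100111110011011100100011110001 → 1000111110011011100100011110001
Extract data bits at positions {3,5,6,7,9,10,11,12,13,14,15,17,18,19,20,21,22,23,24,25,26,27,28,29,30,31}: 01111001101100100011110001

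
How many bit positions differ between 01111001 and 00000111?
XOR = 01111110, count of 1s = 6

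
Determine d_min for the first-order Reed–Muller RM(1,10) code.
d_min = 512 (RM(1,10) has length 1024 and minimum distance 2^(m−1) = 512).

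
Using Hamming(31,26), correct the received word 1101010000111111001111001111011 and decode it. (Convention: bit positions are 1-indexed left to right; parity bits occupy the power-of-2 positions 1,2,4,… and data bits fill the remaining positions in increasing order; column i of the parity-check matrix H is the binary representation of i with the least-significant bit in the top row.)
Syndrome s = H · r^T (mod 2), r = 1101010000111111001111001111011:
  s[0] = (1010101010101010101010101010101)·(1101010000111111001111001111011) mod 2 = 1+0+0+0+0+0+0+0+0+0+1+0+1+0+1+0+0+0+1+0+1+0+0+0+1+0+1+0+0+0+1 mod 2 = 1
  s[1] = (0110011001100110011001100110011)·(1101010000111111001111001111011) mod 2 = 0+1+0+0+0+1+0+0+0+0+1+0+0+1+1+0+0+0+1+0+0+1+0+0+0+1+1+0+0+1+1 mod 2 = 1
  s[2] = (0001111000011110000111100001111)·(1101010000111111001111001111011) mod 2 = 0+0+0+1+0+1+0+0+0+0+0+1+1+1+1+0+0+0+0+1+1+1+0+0+0+0+0+1+0+1+1 mod 2 = 0
  s[3] = (0000000111111110000000011111111)·(1101010000111111001111001111011) mod 2 = 0+0+0+0+0+0+0+0+0+0+1+1+1+1+1+0+0+0+0+0+0+0+0+0+1+1+1+1+0+1+1 mod 2 = 1
  s[4] = (0000000000000001111111111111111)·(1101010000111111001111001111011) mod 2 = 0+0+0+0+0+0+0+0+0+0+0+0+0+0+0+1+0+0+1+1+1+1+0+0+1+1+1+1+0+1+1 mod 2 = 1
Syndrome = 11011
Column 27 of H equals this syndrome → error at bit 27 (1-indexed).
Flip bit 27: 1101010000111111001111001111011 → 1101010000111111001111001101011
Extract data bits at positions {3,5,6,7,9,10,11,12,13,14,15,17,18,19,20,21,22,23,24,25,26,27,28,29,30,31}: 00100011111001111001101011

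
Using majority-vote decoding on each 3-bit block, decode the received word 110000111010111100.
Split into 3-bit blocks and majority-vote each:
  block 1 = 110: 2 ones, 1 zeros → 1
  block 2 = 000: 0 ones, 3 zeros → 0
  block 3 = 111: 3 ones, 0 zeros → 1
  block 4 = 010: 1 ones, 2 zeros → 0
  block 5 = 111: 3 ones, 0 zeros → 1
  block 6 = 100: 1 ones, 2 zeros → 0
Decoded = 101010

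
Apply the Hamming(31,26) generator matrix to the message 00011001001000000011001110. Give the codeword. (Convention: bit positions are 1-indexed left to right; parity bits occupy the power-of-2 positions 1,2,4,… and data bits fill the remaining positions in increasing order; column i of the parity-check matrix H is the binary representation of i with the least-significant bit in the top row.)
Codeword c = d · G (mod 2), d = 00011001001000000011001110:
  c[0] = d·G[:,0] = (00011001001000000011001110)·(11011010101101010101010101) mod 2 = 0+0+0+1+1+0+0+0+0+0+1+0+0+0+0+0+0+0+0+1+0+0+0+1+0+0 mod 2 = 1
  c[1] = d·G[:,1] = (00011001001000000011001110)·(10110110011011001100110011) mod 2 = 0+0+0+1+0+0+0+0+0+0+1+0+0+0+0+0+0+0+0+0+0+0+0+0+1+0 mod 2 = 1
  c[2] = d·G[:,2] = (00011001001000000011001110)·(10000000000000000000000000) mod 2 = 0+0+0+0+0+0+0+0+0+0+0+0+0+0+0+0+0+0+0+0+0+0+0+0+0+0 mod 2 = 0
  c[3] = d·G[:,3] = (00011001001000000011001110)·(01110001111000111100001111) mod 2 = 0+0+0+1+0+0+0+1+0+0+1+0+0+0+0+0+0+0+0+0+0+0+1+1+1+0 mod 2 = 0
  c[4] = d·G[:,4] = (00011001001000000011001110)·(01000000000000000000000000) mod 2 = 0+0+0+0+0+0+0+0+0+0+0+0+0+0+0+0+0+0+0+0+0+0+0+0+0+0 mod 2 = 0
  c[5] = d·G[:,5] = (00011001001000000011001110)·(00100000000000000000000000) mod 2 = 0+0+0+0+0+0+0+0+0+0+0+0+0+0+0+0+0+0+0+0+0+0+0+0+0+0 mod 2 = 0
  c[6] = d·G[:,6] = (00011001001000000011001110)·(00010000000000000000000000) mod 2 = 0+0+0+1+0+0+0+0+0+0+0+0+0+0+0+0+0+0+0+0+0+0+0+0+0+0 mod 2 = 1
  c[7] = d·G[:,7] = (00011001001000000011001110)·(00001111111000000011111111) mod 2 = 0+0+0+0+1+0+0+1+0+0+1+0+0+0+0+0+0+0+1+1+0+0+1+1+1+0 mod 2 = 0
  c[8] = d·G[:,8] = (00011001001000000011001110)·(00001000000000000000000000) mod 2 = 0+0+0+0+1+0+0+0+0+0+0+0+0+0+0+0+0+0+0+0+0+0+0+0+0+0 mod 2 = 1
  c[9] = d·G[:,9] = (00011001001000000011001110)·(00000100000000000000000000) mod 2 = 0+0+0+0+0+0+0+0+0+0+0+0+0+0+0+0+0+0+0+0+0+0+0+0+0+0 mod 2 = 0
  c[10] = d·G[:,10] = (00011001001000000011001110)·(00000010000000000000000000) mod 2 = 0+0+0+0+0+0+0+0+0+0+0+0+0+0+0+0+0+0+0+0+0+0+0+0+0+0 mod 2 = 0
  c[11] = d·G[:,11] = (00011001001000000011001110)·(00000001000000000000000000) mod 2 = 0+0+0+0+0+0+0+1+0+0+0+0+0+0+0+0+0+0+0+0+0+0+0+0+0+0 mod 2 = 1
  c[12] = d·G[:,12] = (00011001001000000011001110)·(00000000100000000000000000) mod 2 = 0+0+0+0+0+0+0+0+0+0+0+0+0+0+0+0+0+0+0+0+0+0+0+0+0+0 mod 2 = 0
  c[13] = d·G[:,13] = (00011001001000000011001110)·(00000000010000000000000000) mod 2 = 0+0+0+0+0+0+0+0+0+0+0+0+0+0+0+0+0+0+0+0+0+0+0+0+0+0 mod 2 = 0
  c[14] = d·G[:,14] = (00011001001000000011001110)·(00000000001000000000000000) mod 2 = 0+0+0+0+0+0+0+0+0+0+1+0+0+0+0+0+0+0+0+0+0+0+0+0+0+0 mod 2 = 1
  c[15] = d·G[:,15] = (00011001001000000011001110)·(00000000000111111111111111) mod 2 = 0+0+0+0+0+0+0+0+0+0+0+0+0+0+0+0+0+0+1+1+0+0+1+1+1+0 mod 2 = 1
  c[16] = d·G[:,16] = (00011001001000000011001110)·(00000000000100000000000000) mod 2 = 0+0+0+0+0+0+0+0+0+0+0+0+0+0+0+0+0+0+0+0+0+0+0+0+0+0 mod 2 = 0
  c[17] = d·G[:,17] = (00011001001000000011001110)·(00000000000010000000000000) mod 2 = 0+0+0+0+0+0+0+0+0+0+0+0+0+0+0+0+0+0+0+0+0+0+0+0+0+0 mod 2 = 0
  c[18] = d·G[:,18] = (00011001001000000011001110)·(00000000000001000000000000) mod 2 = 0+0+0+0+0+0+0+0+0+0+0+0+0+0+0+0+0+0+0+0+0+0+0+0+0+0 mod 2 = 0
  c[19] = d·G[:,19] = (00011001001000000011001110)·(00000000000000100000000000) mod 2 = 0+0+0+0+0+0+0+0+0+0+0+0+0+0+0+0+0+0+0+0+0+0+0+0+0+0 mod 2 = 0
  c[20] = d·G[:,20] = (00011001001000000011001110)·(00000000000000010000000000) mod 2 = 0+0+0+0+0+0+0+0+0+0+0+0+0+0+0+0+0+0+0+0+0+0+0+0+0+0 mod 2 = 0
  c[21] = d·G[:,21] = (00011001001000000011001110)·(00000000000000001000000000) mod 2 = 0+0+0+0+0+0+0+0+0+0+0+0+0+0+0+0+0+0+0+0+0+0+0+0+0+0 mod 2 = 0
  c[22] = d·G[:,22] = (00011001001000000011001110)·(00000000000000000100000000) mod 2 = 0+0+0+0+0+0+0+0+0+0+0+0+0+0+0+0+0+0+0+0+0+0+0+0+0+0 mod 2 = 0
  c[23] = d·G[:,23] = (00011001001000000011001110)·(00000000000000000010000000) mod 2 = 0+0+0+0+0+0+0+0+0+0+0+0+0+0+0+0+0+0+1+0+0+0+0+0+0+0 mod 2 = 1
  c[24] = d·G[:,24] = (00011001001000000011001110)·(00000000000000000001000000) mod 2 = 0+0+0+0+0+0+0+0+0+0+0+0+0+0+0+0+0+0+0+1+0+0+0+0+0+0 mod 2 = 1
  c[25] = d·G[:,25] = (00011001001000000011001110)·(00000000000000000000100000) mod 2 = 0+0+0+0+0+0+0+0+0+0+0+0+0+0+0+0+0+0+0+0+0+0+0+0+0+0 mod 2 = 0
  c[26] = d·G[:,26] = (00011001001000000011001110)·(00000000000000000000010000) mod 2 = 0+0+0+0+0+0+0+0+0+0+0+0+0+0+0+0+0+0+0+0+0+0+0+0+0+0 mod 2 = 0
  c[27] = d·G[:,27] = (00011001001000000011001110)·(00000000000000000000001000) mod 2 = 0+0+0+0+0+0+0+0+0+0+0+0+0+0+0+0+0+0+0+0+0+0+1+0+0+0 mod 2 = 1
  c[28] = d·G[:,28] = (00011001001000000011001110)·(00000000000000000000000100) mod 2 = 0+0+0+0+0+0+0+0+0+0+0+0+0+0+0+0+0+0+0+0+0+0+0+1+0+0 mod 2 = 1
  c[29] = d·G[:,29] = (00011001001000000011001110)·(00000000000000000000000010) mod 2 = 0+0+0+0+0+0+0+0+0+0+0+0+0+0+0+0+0+0+0+0+0+0+0+0+1+0 mod 2 = 1
  c[30] = d·G[:,30] = (00011001001000000011001110)·(00000000000000000000000001) mod 2 = 0+0+0+0+0+0+0+0+0+0+0+0+0+0+0+0+0+0+0+0+0+0+0+0+0+0 mod 2 = 0
Codeword = 1100001010010011000000011001110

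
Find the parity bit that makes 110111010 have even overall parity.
Sum of data bits: 1+1+0+1+1+1+0+1+0 = 6.
6 mod 2 = 0, so parity bit = 0.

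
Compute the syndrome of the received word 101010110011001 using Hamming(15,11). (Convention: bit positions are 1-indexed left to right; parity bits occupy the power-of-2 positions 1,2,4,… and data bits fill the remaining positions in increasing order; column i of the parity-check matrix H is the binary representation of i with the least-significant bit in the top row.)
Syndrome s = H · r^T (mod 2), r = 101010110011001:
  s[0] = (101010101010101)·(101010110011001) mod 2 = 1+0+1+0+1+0+1+0+0+0+1+0+0+0+1 mod 2 = 0
  s[1] = (011001100110011)·(101010110011001) mod 2 = 0+0+1+0+0+0+1+0+0+0+1+0+0+0+1 mod 2 = 0
  s[2] = (000111100001111)·(101010110011001) mod 2 = 0+0+0+0+1+0+1+0+0+0+0+1+0+0+1 mod 2 = 0
  s[3] = (000000011111111)·(101010110011001) mod 2 = 0+0+0+0+0+0+0+1+0+0+1+1+0+0+1 mod 2 = 0
Syndrome = 0000
s = 0: no error detected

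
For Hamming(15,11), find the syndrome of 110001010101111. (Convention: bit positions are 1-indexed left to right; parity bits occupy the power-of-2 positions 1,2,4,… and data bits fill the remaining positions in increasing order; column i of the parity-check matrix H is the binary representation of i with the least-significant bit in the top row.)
Syndrome s = H · r^T (mod 2), r = 110001010101111:
  s[0] = (101010101010101)·(110001010101111) mod 2 = 1+0+0+0+0+0+0+0+0+0+0+0+1+0+1 mod 2 = 1
  s[1] = (011001100110011)·(110001010101111) mod 2 = 0+1+0+0+0+1+0+0+0+1+0+0+0+1+1 mod 2 = 1
  s[2] = (000111100001111)·(110001010101111) mod 2 = 0+0+0+0+0+1+0+0+0+0+0+1+1+1+1 mod 2 = 1
  s[3] = (000000011111111)·(110001010101111) mod 2 = 0+0+0+0+0+0+0+1+0+1+0+1+1+1+1 mod 2 = 0
Syndrome = 1110
Non-zero syndrome: error at position 7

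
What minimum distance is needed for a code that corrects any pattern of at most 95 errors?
Correcting t errors requires d_min ≥ 2t + 1 = 2·95 + 1 = 191.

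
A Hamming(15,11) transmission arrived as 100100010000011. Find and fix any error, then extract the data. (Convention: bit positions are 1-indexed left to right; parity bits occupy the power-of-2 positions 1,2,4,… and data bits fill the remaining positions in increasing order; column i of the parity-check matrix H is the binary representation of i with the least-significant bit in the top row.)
Syndrome s = H · r^T (mod 2), r = 100100010000011:
  s[0] = (101010101010101)·(100100010000011) mod 2 = 1+0+0+0+0+0+0+0+0+0+0+0+0+0+1 mod 2 = 0
  s[1] = (011001100110011)·(100100010000011) mod 2 = 0+0+0+0+0+0+0+0+0+0+0+0+0+1+1 mod 2 = 0
  s[2] = (000111100001111)·(100100010000011) mod 2 = 0+0+0+1+0+0+0+0+0+0+0+0+0+1+1 mod 2 = 1
  s[3] = (000000011111111)·(100100010000011) mod 2 = 0+0+0+0+0+0+0+1+0+0+0+0+0+1+1 mod 2 = 1
Syndrome = 0011
Column 12 of H equals this syndrome → error at bit 12 (1-indexed).
Flip bit 12: 100100010000011 → 100100010001011
Extract data bits at positions {3,5,6,7,9,10,11,12,13,14,15}: 00000001011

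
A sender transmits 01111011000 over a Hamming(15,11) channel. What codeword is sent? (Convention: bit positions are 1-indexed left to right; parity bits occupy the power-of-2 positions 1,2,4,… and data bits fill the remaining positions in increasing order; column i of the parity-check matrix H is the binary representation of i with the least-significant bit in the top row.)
Codeword c = d · G (mod 2), d = 01111011000:
  c[0] = d·G[:,0] = (01111011000)·(11011010101) mod 2 = 0+1+0+1+1+0+1+0+0+0+0 mod 2 = 0
  c[1] = d·G[:,1] = (01111011000)·(10110110011) mod 2 = 0+0+1+1+0+0+1+0+0+0+0 mod 2 = 1
  c[2] = d·G[:,2] = (01111011000)·(10000000000) mod 2 = 0+0+0+0+0+0+0+0+0+0+0 mod 2 = 0
  c[3] = d·G[:,3] = (01111011000)·(01110001111) mod 2 = 0+1+1+1+0+0+0+1+0+0+0 mod 2 = 0
  c[4] = d·G[:,4] = (01111011000)·(01000000000) mod 2 = 0+1+0+0+0+0+0+0+0+0+0 mod 2 = 1
  c[5] = d·G[:,5] = (01111011000)·(00100000000) mod 2 = 0+0+1+0+0+0+0+0+0+0+0 mod 2 = 1
  c[6] = d·G[:,6] = (01111011000)·(00010000000) mod 2 = 0+0+0+1+0+0+0+0+0+0+0 mod 2 = 1
  c[7] = d·G[:,7] = (01111011000)·(00001111111) mod 2 = 0+0+0+0+1+0+1+1+0+0+0 mod 2 = 1
  c[8] = d·G[:,8] = (01111011000)·(00001000000) mod 2 = 0+0+0+0+1+0+0+0+0+0+0 mod 2 = 1
  c[9] = d·G[:,9] = (01111011000)·(00000100000) mod 2 = 0+0+0+0+0+0+0+0+0+0+0 mod 2 = 0
  c[10] = d·G[:,10] = (01111011000)·(00000010000) mod 2 = 0+0+0+0+0+0+1+0+0+0+0 mod 2 = 1
  c[11] = d·G[:,11] = (01111011000)·(00000001000) mod 2 = 0+0+0+0+0+0+0+1+0+0+0 mod 2 = 1
  c[12] = d·G[:,12] = (01111011000)·(00000000100) mod 2 = 0+0+0+0+0+0+0+0+0+0+0 mod 2 = 0
  c[13] = d·G[:,13] = (01111011000)·(00000000010) mod 2 = 0+0+0+0+0+0+0+0+0+0+0 mod 2 = 0
  c[14] = d·G[:,14] = (01111011000)·(00000000001) mod 2 = 0+0+0+0+0+0+0+0+0+0+0 mod 2 = 0
Codeword = 010011111011000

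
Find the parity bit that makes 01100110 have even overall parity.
Sum of data bits: 0+1+1+0+0+1+1+0 = 4.
4 mod 2 = 0, so parity bit = 0.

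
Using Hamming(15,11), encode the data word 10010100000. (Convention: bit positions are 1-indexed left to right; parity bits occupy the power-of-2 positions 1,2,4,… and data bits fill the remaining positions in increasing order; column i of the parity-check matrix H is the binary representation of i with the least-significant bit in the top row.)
Codeword c = d · G (mod 2), d = 10010100000:
  c[0] = d·G[:,0] = (10010100000)·(11011010101) mod 2 = 1+0+0+1+0+0+0+0+0+0+0 mod 2 = 0
  c[1] = d·G[:,1] = (10010100000)·(10110110011) mod 2 = 1+0+0+1+0+1+0+0+0+0+0 mod 2 = 1
  c[2] = d·G[:,2] = (10010100000)·(10000000000) mod 2 = 1+0+0+0+0+0+0+0+0+0+0 mod 2 = 1
  c[3] = d·G[:,3] = (10010100000)·(01110001111) mod 2 = 0+0+0+1+0+0+0+0+0+0+0 mod 2 = 1
  c[4] = d·G[:,4] = (10010100000)·(01000000000) mod 2 = 0+0+0+0+0+0+0+0+0+0+0 mod 2 = 0
  c[5] = d·G[:,5] = (10010100000)·(00100000000) mod 2 = 0+0+0+0+0+0+0+0+0+0+0 mod 2 = 0
  c[6] = d·G[:,6] = (10010100000)·(00010000000) mod 2 = 0+0+0+1+0+0+0+0+0+0+0 mod 2 = 1
  c[7] = d·G[:,7] = (10010100000)·(00001111111) mod 2 = 0+0+0+0+0+1+0+0+0+0+0 mod 2 = 1
  c[8] = d·G[:,8] = (10010100000)·(00001000000) mod 2 = 0+0+0+0+0+0+0+0+0+0+0 mod 2 = 0
  c[9] = d·G[:,9] = (10010100000)·(00000100000) mod 2 = 0+0+0+0+0+1+0+0+0+0+0 mod 2 = 1
  c[10] = d·G[:,10] = (10010100000)·(00000010000) mod 2 = 0+0+0+0+0+0+0+0+0+0+0 mod 2 = 0
  c[11] = d·G[:,11] = (10010100000)·(00000001000) mod 2 = 0+0+0+0+0+0+0+0+0+0+0 mod 2 = 0
  c[12] = d·G[:,12] = (10010100000)·(00000000100) mod 2 = 0+0+0+0+0+0+0+0+0+0+0 mod 2 = 0
  c[13] = d·G[:,13] = (10010100000)·(00000000010) mod 2 = 0+0+0+0+0+0+0+0+0+0+0 mod 2 = 0
  c[14] = d·G[:,14] = (10010100000)·(00000000001) mod 2 = 0+0+0+0+0+0+0+0+0+0+0 mod 2 = 0
Codeword = 011100110100000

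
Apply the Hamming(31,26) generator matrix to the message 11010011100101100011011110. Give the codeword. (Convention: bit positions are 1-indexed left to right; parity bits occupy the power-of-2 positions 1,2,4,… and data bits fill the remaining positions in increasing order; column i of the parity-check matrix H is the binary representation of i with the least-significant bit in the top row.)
Codeword c = d · G (mod 2), d = 11010011100101100011011110:
  c[0] = d·G[:,0] = (11010011100101100011011110)·(11011010101101010101010101) mod 2 = 1+1+0+1+0+0+1+0+1+0+0+1+0+1+0+0+0+0+0+1+0+1+0+1+0+0 mod 2 = 0
  c[1] = d·G[:,1] = (11010011100101100011011110)·(10110110011011001100110011) mod 2 = 1+0+0+1+0+0+1+0+0+0+0+0+0+1+0+0+0+0+0+0+0+1+0+0+1+0 mod 2 = 0
  c[2] = d·G[:,2] = (11010011100101100011011110)·(10000000000000000000000000) mod 2 = 1+0+0+0+0+0+0+0+0+0+0+0+0+0+0+0+0+0+0+0+0+0+0+0+0+0 mod 2 = 1
  c[3] = d·G[:,3] = (11010011100101100011011110)·(01110001111000111100001111) mod 2 = 0+1+0+1+0+0+0+1+1+0+0+0+0+0+1+0+0+0+0+0+0+0+1+1+1+0 mod 2 = 0
  c[4] = d·G[:,4] = (11010011100101100011011110)·(01000000000000000000000000) mod 2 = 0+1+0+0+0+0+0+0+0+0+0+0+0+0+0+0+0+0+0+0+0+0+0+0+0+0 mod 2 = 1
  c[5] = d·G[:,5] = (11010011100101100011011110)·(00100000000000000000000000) mod 2 = 0+0+0+0+0+0+0+0+0+0+0+0+0+0+0+0+0+0+0+0+0+0+0+0+0+0 mod 2 = 0
  c[6] = d·G[:,6] = (11010011100101100011011110)·(00010000000000000000000000) mod 2 = 0+0+0+1+0+0+0+0+0+0+0+0+0+0+0+0+0+0+0+0+0+0+0+0+0+0 mod 2 = 1
  c[7] = d·G[:,7] = (11010011100101100011011110)·(00001111111000000011111111) mod 2 = 0+0+0+0+0+0+1+1+1+0+0+0+0+0+0+0+0+0+1+1+0+1+1+1+1+0 mod 2 = 1
  c[8] = d·G[:,8] = (11010011100101100011011110)·(00001000000000000000000000) mod 2 = 0+0+0+0+0+0+0+0+0+0+0+0+0+0+0+0+0+0+0+0+0+0+0+0+0+0 mod 2 = 0
  c[9] = d·G[:,9] = (11010011100101100011011110)·(00000100000000000000000000) mod 2 = 0+0+0+0+0+0+0+0+0+0+0+0+0+0+0+0+0+0+0+0+0+0+0+0+0+0 mod 2 = 0
  c[10] = d·G[:,10] = (11010011100101100011011110)·(00000010000000000000000000) mod 2 = 0+0+0+0+0+0+1+0+0+0+0+0+0+0+0+0+0+0+0+0+0+0+0+0+0+0 mod 2 = 1
  c[11] = d·G[:,11] = (11010011100101100011011110)·(00000001000000000000000000) mod 2 = 0+0+0+0+0+0+0+1+0+0+0+0+0+0+0+0+0+0+0+0+0+0+0+0+0+0 mod 2 = 1
  c[12] = d·G[:,12] = (11010011100101100011011110)·(00000000100000000000000000) mod 2 = 0+0+0+0+0+0+0+0+1+0+0+0+0+0+0+0+0+0+0+0+0+0+0+0+0+0 mod 2 = 1
  c[13] = d·G[:,13] = (11010011100101100011011110)·(00000000010000000000000000) mod 2 = 0+0+0+0+0+0+0+0+0+0+0+0+0+0+0+0+0+0+0+0+0+0+0+0+0+0 mod 2 = 0
  c[14] = d·G[:,14] = (11010011100101100011011110)·(00000000001000000000000000) mod 2 = 0+0+0+0+0+0+0+0+0+0+0+0+0+0+0+0+0+0+0+0+0+0+0+0+0+0 mod 2 = 0
  c[15] = d·G[:,15] = (11010011100101100011011110)·(00000000000111111111111111) mod 2 = 0+0+0+0+0+0+0+0+0+0+0+1+0+1+1+0+0+0+1+1+0+1+1+1+1+0 mod 2 = 1
  c[16] = d·G[:,16] = (11010011100101100011011110)·(00000000000100000000000000) mod 2 = 0+0+0+0+0+0+0+0+0+0+0+1+0+0+0+0+0+0+0+0+0+0+0+0+0+0 mod 2 = 1
  c[17] = d·G[:,17] = (11010011100101100011011110)·(00000000000010000000000000) mod 2 = 0+0+0+0+0+0+0+0+0+0+0+0+0+0+0+0+0+0+0+0+0+0+0+0+0+0 mod 2 = 0
  c[18] = d·G[:,18] = (11010011100101100011011110)·(00000000000001000000000000) mod 2 = 0+0+0+0+0+0+0+0+0+0+0+0+0+1+0+0+0+0+0+0+0+0+0+0+0+0 mod 2 = 1
  c[19] = d·G[:,19] = (11010011100101100011011110)·(00000000000000100000000000) mod 2 = 0+0+0+0+0+0+0+0+0+0+0+0+0+0+1+0+0+0+0+0+0+0+0+0+0+0 mod 2 = 1
  c[20] = d·G[:,20] = (11010011100101100011011110)·(00000000000000010000000000) mod 2 = 0+0+0+0+0+0+0+0+0+0+0+0+0+0+0+0+0+0+0+0+0+0+0+0+0+0 mod 2 = 0
  c[21] = d·G[:,21] = (11010011100101100011011110)·(00000000000000001000000000) mod 2 = 0+0+0+0+0+0+0+0+0+0+0+0+0+0+0+0+0+0+0+0+0+0+0+0+0+0 mod 2 = 0
  c[22] = d·G[:,22] = (11010011100101100011011110)·(00000000000000000100000000) mod 2 = 0+0+0+0+0+0+0+0+0+0+0+0+0+0+0+0+0+0+0+0+0+0+0+0+0+0 mod 2 = 0
  c[23] = d·G[:,23] = (11010011100101100011011110)·(00000000000000000010000000) mod 2 = 0+0+0+0+0+0+0+0+0+0+0+0+0+0+0+0+0+0+1+0+0+0+0+0+0+0 mod 2 = 1
  c[24] = d·G[:,24] = (11010011100101100011011110)·(00000000000000000001000000) mod 2 = 0+0+0+0+0+0+0+0+0+0+0+0+0+0+0+0+0+0+0+1+0+0+0+0+0+0 mod 2 = 1
  c[25] = d·G[:,25] = (11010011100101100011011110)·(00000000000000000000100000) mod 2 = 0+0+0+0+0+0+0+0+0+0+0+0+0+0+0+0+0+0+0+0+0+0+0+0+0+0 mod 2 = 0
  c[26] = d·G[:,26] = (11010011100101100011011110)·(00000000000000000000010000) mod 2 = 0+0+0+0+0+0+0+0+0+0+0+0+0+0+0+0+0+0+0+0+0+1+0+0+0+0 mod 2 = 1
  c[27] = d·G[:,27] = (11010011100101100011011110)·(00000000000000000000001000) mod 2 = 0+0+0+0+0+0+0+0+0+0+0+0+0+0+0+0+0+0+0+0+0+0+1+0+0+0 mod 2 = 1
  c[28] = d·G[:,28] = (11010011100101100011011110)·(00000000000000000000000100) mod 2 = 0+0+0+0+0+0+0+0+0+0+0+0+0+0+0+0+0+0+0+0+0+0+0+1+0+0 mod 2 = 1
  c[29] = d·G[:,29] = (11010011100101100011011110)·(00000000000000000000000010) mod 2 = 0+0+0+0+0+0+0+0+0+0+0+0+0+0+0+0+0+0+0+0+0+0+0+0+1+0 mod 2 = 1
  c[30] = d·G[:,30] = (11010011100101100011011110)·(00000000000000000000000001) mod 2 = 0+0+0+0+0+0+0+0+0+0+0+0+0+0+0+0+0+0+0+0+0+0+0+0+0+0 mod 2 = 0
Codeword = 0010101100111001101100011011110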